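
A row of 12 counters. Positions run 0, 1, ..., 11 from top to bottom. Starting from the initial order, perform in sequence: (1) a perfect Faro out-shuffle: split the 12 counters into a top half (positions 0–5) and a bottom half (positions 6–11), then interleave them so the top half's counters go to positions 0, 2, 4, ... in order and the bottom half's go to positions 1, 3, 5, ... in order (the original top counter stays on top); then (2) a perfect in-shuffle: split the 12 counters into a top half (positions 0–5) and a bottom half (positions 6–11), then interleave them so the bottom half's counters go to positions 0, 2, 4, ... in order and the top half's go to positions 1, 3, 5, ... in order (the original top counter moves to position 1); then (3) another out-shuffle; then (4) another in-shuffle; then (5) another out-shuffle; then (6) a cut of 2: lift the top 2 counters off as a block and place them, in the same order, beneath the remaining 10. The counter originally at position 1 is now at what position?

3

Track the counter from position 1 forward through each operation:
  after op 1 (out-shuffle): 1 → 2
  after op 2 (in-shuffle): 2 → 5
  after op 3 (out-shuffle): 5 → 10
  after op 4 (in-shuffle): 10 → 8
  after op 5 (out-shuffle): 8 → 5
  after op 6 (cut 2): 5 → 3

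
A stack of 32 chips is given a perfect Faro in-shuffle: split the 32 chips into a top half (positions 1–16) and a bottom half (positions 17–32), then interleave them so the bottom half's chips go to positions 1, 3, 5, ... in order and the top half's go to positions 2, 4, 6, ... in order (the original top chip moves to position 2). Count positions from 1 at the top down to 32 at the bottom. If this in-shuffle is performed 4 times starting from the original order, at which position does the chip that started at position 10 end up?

28

Track the chip's position through each in-shuffle:
10 → 20 → 7 → 14 → 28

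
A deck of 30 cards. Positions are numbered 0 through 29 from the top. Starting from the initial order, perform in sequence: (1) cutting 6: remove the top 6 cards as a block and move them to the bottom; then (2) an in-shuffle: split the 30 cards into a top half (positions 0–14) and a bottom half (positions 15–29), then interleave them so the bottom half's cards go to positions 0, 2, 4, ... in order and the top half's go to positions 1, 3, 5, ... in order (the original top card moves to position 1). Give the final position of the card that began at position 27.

12

Track the card from position 27 forward through each operation:
  after op 1 (cut 6): 27 → 21
  after op 2 (in-shuffle): 21 → 12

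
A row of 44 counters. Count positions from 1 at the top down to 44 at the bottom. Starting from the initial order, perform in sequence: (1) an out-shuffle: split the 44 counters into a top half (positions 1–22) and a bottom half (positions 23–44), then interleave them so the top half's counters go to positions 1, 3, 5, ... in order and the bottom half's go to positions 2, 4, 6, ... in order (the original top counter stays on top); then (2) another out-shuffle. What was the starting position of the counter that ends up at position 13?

4

Undo the operations in reverse order, starting from position 13:
  undo op 2 (out-shuffle, from top half): 13 ← 7
  undo op 1 (out-shuffle, from top half): 7 ← 4
So the counter at position 13 came from original position 4.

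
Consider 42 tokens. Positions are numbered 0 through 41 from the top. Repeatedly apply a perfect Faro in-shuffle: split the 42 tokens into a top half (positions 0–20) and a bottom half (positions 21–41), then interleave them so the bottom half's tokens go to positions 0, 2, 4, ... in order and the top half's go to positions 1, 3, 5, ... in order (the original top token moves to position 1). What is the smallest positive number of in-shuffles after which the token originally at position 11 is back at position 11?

14

Follow position 11 under repeated in-shuffles:
11 → 23 → 4 → 9 → 19 → 39 → 36 → 30 → 18 → 37 → 32 → 22 → 2 → 5 → 11
It first returns after 14 in-shuffles.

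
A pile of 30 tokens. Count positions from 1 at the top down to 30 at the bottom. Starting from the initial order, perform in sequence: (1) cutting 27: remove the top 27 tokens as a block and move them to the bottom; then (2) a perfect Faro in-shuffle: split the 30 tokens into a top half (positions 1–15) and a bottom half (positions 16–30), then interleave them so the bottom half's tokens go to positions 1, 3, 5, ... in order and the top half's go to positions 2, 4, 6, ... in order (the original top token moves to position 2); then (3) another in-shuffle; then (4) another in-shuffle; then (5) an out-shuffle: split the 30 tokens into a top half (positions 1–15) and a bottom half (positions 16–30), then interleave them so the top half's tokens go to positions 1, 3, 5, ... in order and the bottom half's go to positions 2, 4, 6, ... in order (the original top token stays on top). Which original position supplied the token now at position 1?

Undo the operations in reverse order, starting from position 1:
  undo op 5 (out-shuffle, from top half): 1 ← 1
  undo op 4 (in-shuffle, from bottom half): 1 ← 16
  undo op 3 (in-shuffle, from top half): 16 ← 8
  undo op 2 (in-shuffle, from top half): 8 ← 4
  undo op 1 (cut 27): 4 ← 1
So the token at position 1 came from original position 1.

1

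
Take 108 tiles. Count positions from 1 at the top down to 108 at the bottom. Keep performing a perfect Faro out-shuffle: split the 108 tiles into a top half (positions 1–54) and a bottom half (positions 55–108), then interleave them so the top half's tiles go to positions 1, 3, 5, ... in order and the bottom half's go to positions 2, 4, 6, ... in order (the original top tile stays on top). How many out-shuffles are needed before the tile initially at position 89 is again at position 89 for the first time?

106

Follow position 89 under repeated out-shuffles:
89 → 70 → 32 → 63 → 18 → 35 → 69 → 30 → ... → 89 (length 106)
It first returns after 106 out-shuffles.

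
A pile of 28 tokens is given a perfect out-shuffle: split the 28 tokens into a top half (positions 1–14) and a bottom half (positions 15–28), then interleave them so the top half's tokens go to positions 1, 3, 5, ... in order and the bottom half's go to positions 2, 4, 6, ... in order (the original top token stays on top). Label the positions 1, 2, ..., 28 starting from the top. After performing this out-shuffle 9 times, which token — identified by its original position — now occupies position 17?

12

Work backwards from position 17, undoing one out-shuffle at a time:
17 ← 9 ← 5 ← 3 ← 2 ← 15 ← 8 ← 18 ← 23 ← 12
So the token now at position 17 started at position 12.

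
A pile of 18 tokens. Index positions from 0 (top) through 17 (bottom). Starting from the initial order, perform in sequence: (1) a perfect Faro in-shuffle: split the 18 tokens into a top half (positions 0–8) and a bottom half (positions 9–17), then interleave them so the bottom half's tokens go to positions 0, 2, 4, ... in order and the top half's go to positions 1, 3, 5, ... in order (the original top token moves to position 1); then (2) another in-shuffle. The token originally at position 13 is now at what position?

17

Track the token from position 13 forward through each operation:
  after op 1 (in-shuffle): 13 → 8
  after op 2 (in-shuffle): 8 → 17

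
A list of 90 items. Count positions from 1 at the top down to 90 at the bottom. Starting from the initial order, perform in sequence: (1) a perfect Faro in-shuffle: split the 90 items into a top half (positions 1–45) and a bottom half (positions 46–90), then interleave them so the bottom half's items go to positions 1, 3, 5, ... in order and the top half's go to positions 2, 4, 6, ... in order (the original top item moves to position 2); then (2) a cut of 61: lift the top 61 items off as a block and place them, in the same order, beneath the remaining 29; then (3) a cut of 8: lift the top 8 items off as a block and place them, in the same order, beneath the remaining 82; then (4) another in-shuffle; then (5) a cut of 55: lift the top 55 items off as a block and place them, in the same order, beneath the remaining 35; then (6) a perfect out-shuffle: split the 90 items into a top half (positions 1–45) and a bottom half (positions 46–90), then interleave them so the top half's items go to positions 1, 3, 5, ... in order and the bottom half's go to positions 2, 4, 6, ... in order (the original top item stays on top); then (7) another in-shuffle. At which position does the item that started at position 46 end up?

Track the item from position 46 forward through each operation:
  after op 1 (in-shuffle): 46 → 1
  after op 2 (cut 61): 1 → 30
  after op 3 (cut 8): 30 → 22
  after op 4 (in-shuffle): 22 → 44
  after op 5 (cut 55): 44 → 79
  after op 6 (out-shuffle): 79 → 68
  after op 7 (in-shuffle): 68 → 45

45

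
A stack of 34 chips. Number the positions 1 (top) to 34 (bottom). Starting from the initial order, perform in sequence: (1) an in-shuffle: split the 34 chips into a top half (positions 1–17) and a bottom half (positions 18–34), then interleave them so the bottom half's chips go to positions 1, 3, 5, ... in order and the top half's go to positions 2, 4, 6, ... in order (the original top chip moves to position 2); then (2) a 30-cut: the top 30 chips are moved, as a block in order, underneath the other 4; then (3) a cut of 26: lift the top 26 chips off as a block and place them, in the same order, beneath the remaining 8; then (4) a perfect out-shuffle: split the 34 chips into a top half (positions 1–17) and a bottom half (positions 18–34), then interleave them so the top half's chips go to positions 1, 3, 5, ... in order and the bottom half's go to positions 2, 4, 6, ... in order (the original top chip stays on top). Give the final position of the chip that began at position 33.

17

Track the chip from position 33 forward through each operation:
  after op 1 (in-shuffle): 33 → 31
  after op 2 (cut 30): 31 → 1
  after op 3 (cut 26): 1 → 9
  after op 4 (out-shuffle): 9 → 17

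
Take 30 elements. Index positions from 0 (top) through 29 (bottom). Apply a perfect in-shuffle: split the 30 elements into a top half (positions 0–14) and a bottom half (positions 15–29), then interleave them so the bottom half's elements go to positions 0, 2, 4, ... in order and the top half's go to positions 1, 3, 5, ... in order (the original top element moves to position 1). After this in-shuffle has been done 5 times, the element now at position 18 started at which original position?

Work backwards from position 18, undoing one in-shuffle at a time:
18 ← 24 ← 27 ← 13 ← 6 ← 18
So the element now at position 18 started at position 18.

18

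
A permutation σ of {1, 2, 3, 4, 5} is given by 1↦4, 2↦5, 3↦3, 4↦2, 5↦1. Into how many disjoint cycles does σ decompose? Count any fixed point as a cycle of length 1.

Cycle decomposition: (1 4 2 5) (3).
2 cycles.

2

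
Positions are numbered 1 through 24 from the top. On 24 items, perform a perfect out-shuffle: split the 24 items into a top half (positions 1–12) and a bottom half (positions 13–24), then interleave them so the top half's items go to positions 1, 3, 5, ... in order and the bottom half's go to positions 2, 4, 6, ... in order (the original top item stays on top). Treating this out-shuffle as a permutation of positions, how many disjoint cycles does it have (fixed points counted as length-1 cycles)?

Trace each unvisited position around until it returns:
(1) (2 3 5 9 17 10 ... len 11) (6 11 21 18 12 23 ... len 11) (24)
4 cycles in total.

4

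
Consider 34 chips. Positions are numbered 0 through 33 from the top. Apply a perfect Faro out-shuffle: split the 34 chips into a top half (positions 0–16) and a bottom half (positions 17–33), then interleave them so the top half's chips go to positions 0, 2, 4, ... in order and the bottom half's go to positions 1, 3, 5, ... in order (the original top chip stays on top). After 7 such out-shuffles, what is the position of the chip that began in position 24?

3

Track the chip's position through each out-shuffle:
24 → 15 → 30 → 27 → 21 → 9 → 18 → 3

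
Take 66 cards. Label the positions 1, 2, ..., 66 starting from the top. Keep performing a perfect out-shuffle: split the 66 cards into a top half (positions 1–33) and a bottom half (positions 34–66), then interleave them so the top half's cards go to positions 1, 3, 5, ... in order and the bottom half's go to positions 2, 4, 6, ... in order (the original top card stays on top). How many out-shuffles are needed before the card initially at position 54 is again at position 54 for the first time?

Follow position 54 under repeated out-shuffles:
54 → 42 → 18 → 35 → 4 → 7 → 13 → 25 → 49 → 32 → 63 → 60 → 54
It first returns after 12 out-shuffles.

12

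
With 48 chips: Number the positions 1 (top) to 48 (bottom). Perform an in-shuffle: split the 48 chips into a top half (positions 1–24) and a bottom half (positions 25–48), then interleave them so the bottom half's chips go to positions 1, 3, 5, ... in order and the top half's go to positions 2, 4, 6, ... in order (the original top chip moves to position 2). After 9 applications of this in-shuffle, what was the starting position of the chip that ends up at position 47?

Work backwards from position 47, undoing one in-shuffle at a time:
47 ← 48 ← 24 ← 12 ← 6 ← 3 ← 26 ← 13 ← 31 ← 40
So the chip now at position 47 started at position 40.

40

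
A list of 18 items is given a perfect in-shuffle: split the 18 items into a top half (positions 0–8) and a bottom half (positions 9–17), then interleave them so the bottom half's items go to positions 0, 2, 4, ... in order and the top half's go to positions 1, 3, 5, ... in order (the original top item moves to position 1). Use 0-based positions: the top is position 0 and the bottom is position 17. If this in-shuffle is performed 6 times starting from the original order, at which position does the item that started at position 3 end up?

Track the item's position through each in-shuffle:
3 → 7 → 15 → 12 → 6 → 13 → 8

8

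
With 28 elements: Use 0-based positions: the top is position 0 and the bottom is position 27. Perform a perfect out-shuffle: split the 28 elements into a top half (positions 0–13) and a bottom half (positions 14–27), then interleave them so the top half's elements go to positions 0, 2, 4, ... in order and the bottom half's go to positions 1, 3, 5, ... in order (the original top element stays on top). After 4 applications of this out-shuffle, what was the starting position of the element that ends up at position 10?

Work backwards from position 10, undoing one out-shuffle at a time:
10 ← 5 ← 16 ← 8 ← 4
So the element now at position 10 started at position 4.

4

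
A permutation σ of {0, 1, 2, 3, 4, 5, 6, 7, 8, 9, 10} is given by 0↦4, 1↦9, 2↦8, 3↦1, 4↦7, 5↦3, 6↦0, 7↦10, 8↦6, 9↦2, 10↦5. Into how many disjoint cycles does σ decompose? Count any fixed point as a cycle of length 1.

Cycle decomposition: (0 4 7 10 5 3 1 9 2 8 6).
1 cycle.

1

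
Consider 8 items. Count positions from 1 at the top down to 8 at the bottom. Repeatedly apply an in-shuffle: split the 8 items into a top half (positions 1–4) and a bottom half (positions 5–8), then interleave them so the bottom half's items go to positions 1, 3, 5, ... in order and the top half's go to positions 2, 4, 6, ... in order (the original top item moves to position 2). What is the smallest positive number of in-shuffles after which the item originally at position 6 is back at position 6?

2

Follow position 6 under repeated in-shuffles:
6 → 3 → 6
It first returns after 2 in-shuffles.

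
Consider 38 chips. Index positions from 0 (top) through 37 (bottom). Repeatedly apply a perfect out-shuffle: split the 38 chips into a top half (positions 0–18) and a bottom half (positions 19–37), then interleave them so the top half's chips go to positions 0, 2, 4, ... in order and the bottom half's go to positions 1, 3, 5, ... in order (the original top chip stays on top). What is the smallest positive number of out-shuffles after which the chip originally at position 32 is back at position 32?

Follow position 32 under repeated out-shuffles:
32 → 27 → 17 → 34 → 31 → 25 → 13 → 26 → ... → 32 (length 36)
It first returns after 36 out-shuffles.

36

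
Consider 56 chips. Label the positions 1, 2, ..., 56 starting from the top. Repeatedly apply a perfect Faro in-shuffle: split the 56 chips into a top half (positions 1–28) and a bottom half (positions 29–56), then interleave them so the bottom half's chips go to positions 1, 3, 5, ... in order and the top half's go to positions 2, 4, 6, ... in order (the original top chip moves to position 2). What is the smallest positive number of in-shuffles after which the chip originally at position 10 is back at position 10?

Follow position 10 under repeated in-shuffles:
10 → 20 → 40 → 23 → 46 → 35 → 13 → 26 → 52 → 47 → 37 → 17 → 34 → 11 → 22 → 44 → 31 → 5 → 10
It first returns after 18 in-shuffles.

18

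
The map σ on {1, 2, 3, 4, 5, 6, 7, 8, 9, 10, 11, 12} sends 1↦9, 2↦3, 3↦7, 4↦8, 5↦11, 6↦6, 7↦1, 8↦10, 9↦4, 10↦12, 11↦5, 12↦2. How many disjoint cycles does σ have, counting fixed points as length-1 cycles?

3

Cycle decomposition: (1 9 4 8 10 12 2 3 7) (5 11) (6).
3 cycles.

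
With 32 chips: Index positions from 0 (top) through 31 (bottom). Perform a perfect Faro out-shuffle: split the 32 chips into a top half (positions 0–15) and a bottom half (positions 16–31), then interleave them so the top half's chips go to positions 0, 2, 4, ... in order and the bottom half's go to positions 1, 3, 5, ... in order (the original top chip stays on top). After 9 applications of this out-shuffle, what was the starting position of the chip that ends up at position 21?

11

Work backwards from position 21, undoing one out-shuffle at a time:
21 ← 26 ← 13 ← 22 ← 11 ← 21 ← 26 ← 13 ← 22 ← 11
So the chip now at position 21 started at position 11.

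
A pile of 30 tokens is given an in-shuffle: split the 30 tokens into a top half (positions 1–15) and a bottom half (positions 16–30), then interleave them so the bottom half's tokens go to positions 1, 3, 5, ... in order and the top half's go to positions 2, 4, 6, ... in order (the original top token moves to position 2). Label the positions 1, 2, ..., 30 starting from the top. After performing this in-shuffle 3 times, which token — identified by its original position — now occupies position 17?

6

Work backwards from position 17, undoing one in-shuffle at a time:
17 ← 24 ← 12 ← 6
So the token now at position 17 started at position 6.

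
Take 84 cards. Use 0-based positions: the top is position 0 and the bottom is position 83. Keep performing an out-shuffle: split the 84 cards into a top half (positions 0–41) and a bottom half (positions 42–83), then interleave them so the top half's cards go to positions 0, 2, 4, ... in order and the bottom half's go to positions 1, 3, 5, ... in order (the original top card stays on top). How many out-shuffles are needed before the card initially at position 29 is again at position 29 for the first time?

Follow position 29 under repeated out-shuffles:
29 → 58 → 33 → 66 → 49 → 15 → 30 → 60 → ... → 29 (length 82)
It first returns after 82 out-shuffles.

82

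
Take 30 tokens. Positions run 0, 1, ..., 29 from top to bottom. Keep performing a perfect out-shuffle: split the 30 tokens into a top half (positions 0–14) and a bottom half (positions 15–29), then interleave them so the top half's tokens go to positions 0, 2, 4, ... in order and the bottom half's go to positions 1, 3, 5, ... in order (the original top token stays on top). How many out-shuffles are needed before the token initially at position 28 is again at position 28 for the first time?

Follow position 28 under repeated out-shuffles:
28 → 27 → 25 → 21 → 13 → 26 → 23 → 17 → ... → 28 (length 28)
It first returns after 28 out-shuffles.

28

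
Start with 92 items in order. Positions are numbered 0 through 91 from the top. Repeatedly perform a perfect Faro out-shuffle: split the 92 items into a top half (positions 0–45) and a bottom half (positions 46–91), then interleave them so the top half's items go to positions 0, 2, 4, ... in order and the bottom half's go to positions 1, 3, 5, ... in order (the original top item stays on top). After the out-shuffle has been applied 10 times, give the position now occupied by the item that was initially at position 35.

Track the item's position through each out-shuffle:
35 → 70 → 49 → 7 → 14 → 28 → 56 → 21 → 42 → 84 → 77

77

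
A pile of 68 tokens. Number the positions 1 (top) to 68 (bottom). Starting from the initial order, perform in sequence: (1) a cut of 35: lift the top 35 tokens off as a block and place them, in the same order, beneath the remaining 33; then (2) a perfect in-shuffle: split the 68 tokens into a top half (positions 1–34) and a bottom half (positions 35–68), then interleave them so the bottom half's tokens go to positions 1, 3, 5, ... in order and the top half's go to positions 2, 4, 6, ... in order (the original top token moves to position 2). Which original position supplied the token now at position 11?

Undo the operations in reverse order, starting from position 11:
  undo op 2 (in-shuffle, from bottom half): 11 ← 40
  undo op 1 (cut 35): 40 ← 7
So the token at position 11 came from original position 7.

7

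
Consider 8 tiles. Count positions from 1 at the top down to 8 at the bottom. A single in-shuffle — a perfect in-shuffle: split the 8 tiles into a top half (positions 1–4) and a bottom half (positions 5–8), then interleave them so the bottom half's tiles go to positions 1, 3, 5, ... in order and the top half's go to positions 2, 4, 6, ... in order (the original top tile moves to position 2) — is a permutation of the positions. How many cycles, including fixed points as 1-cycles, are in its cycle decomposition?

Trace each unvisited position around until it returns:
(1 2 4 8 7 5) (3 6)
2 cycles in total.

2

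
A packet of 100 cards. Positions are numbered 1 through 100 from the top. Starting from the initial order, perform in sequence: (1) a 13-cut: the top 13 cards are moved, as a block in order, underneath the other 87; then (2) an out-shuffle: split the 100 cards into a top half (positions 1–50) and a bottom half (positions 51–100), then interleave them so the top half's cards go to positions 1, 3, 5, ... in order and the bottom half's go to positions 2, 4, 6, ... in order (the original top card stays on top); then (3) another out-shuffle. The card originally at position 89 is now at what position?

4

Track the card from position 89 forward through each operation:
  after op 1 (cut 13): 89 → 76
  after op 2 (out-shuffle): 76 → 52
  after op 3 (out-shuffle): 52 → 4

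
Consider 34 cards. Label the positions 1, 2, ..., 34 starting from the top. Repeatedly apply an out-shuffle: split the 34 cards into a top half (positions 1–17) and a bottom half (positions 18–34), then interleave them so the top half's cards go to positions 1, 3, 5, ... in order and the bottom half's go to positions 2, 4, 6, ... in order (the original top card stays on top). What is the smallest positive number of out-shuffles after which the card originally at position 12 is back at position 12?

2

Follow position 12 under repeated out-shuffles:
12 → 23 → 12
It first returns after 2 out-shuffles.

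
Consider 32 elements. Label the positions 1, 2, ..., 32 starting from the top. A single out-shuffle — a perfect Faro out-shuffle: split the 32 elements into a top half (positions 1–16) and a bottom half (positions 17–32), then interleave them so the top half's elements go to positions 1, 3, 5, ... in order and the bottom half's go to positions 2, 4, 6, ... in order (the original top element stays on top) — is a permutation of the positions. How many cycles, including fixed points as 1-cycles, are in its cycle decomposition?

Trace each unvisited position around until it returns:
(1) (2 3 5 9 17) (4 7 13 25 18) (6 11 21 10 19) (8 15 29 26 20) (12 23 14 27 22) (16 31 30 28 24) (32)
8 cycles in total.

8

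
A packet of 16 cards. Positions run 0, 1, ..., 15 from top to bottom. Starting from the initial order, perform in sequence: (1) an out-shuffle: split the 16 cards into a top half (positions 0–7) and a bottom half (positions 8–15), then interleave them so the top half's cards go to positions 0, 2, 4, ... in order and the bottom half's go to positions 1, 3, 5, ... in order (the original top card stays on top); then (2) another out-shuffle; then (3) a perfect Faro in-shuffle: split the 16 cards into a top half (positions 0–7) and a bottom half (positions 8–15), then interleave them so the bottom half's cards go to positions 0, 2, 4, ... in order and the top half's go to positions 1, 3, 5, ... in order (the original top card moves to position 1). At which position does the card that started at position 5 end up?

Track the card from position 5 forward through each operation:
  after op 1 (out-shuffle): 5 → 10
  after op 2 (out-shuffle): 10 → 5
  after op 3 (in-shuffle): 5 → 11

11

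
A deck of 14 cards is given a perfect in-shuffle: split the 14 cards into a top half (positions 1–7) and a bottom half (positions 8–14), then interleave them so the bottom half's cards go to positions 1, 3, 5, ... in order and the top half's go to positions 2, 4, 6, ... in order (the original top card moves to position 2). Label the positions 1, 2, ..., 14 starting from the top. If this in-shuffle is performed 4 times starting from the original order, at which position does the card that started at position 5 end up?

Track the card's position through each in-shuffle:
5 → 10 → 5 → 10 → 5

5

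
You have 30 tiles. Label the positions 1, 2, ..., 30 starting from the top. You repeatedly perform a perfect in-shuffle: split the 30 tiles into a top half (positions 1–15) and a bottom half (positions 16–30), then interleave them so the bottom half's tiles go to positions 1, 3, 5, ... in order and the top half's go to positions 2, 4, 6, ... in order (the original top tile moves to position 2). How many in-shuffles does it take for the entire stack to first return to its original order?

The in-shuffle permutes the 30 positions with cycle lengths [5, 5, 5, 5, 5, 5].
Every tile is home exactly when every cycle has completed a whole number of laps, i.e. after lcm(5) = 5 in-shuffles.

5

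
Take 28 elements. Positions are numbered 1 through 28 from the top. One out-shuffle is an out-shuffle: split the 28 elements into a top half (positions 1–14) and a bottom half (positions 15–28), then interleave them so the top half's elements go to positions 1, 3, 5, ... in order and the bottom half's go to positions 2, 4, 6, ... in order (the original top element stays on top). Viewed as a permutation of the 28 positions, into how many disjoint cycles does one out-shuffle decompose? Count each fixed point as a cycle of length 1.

5

Trace each unvisited position around until it returns:
(1) (2 3 5 9 17 6 ... len 18) (4 7 13 25 22 16) (10 19) (28)
5 cycles in total.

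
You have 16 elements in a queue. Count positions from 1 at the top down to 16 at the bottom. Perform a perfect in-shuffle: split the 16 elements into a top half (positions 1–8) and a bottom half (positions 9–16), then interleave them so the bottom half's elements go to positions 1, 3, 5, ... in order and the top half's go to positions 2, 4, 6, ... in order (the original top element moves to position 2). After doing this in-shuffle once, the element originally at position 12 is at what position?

7

Track the element's position through each in-shuffle:
12 → 7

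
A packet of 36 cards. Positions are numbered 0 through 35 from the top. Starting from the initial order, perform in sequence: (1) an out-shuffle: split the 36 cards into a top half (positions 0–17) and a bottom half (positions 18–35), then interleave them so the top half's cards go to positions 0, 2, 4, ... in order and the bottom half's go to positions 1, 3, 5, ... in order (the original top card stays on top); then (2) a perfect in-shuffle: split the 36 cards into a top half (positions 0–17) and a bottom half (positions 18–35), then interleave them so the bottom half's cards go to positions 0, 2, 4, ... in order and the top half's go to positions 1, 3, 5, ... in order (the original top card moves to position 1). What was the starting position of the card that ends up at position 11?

Undo the operations in reverse order, starting from position 11:
  undo op 2 (in-shuffle, from top half): 11 ← 5
  undo op 1 (out-shuffle, from bottom half): 5 ← 20
So the card at position 11 came from original position 20.

20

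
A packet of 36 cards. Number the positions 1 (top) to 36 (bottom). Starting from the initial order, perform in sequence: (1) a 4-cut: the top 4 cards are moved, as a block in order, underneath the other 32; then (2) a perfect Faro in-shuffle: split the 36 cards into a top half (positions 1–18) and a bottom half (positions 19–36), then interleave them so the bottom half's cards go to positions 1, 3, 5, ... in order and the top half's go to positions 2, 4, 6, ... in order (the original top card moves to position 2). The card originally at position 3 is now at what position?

33

Track the card from position 3 forward through each operation:
  after op 1 (cut 4): 3 → 35
  after op 2 (in-shuffle): 35 → 33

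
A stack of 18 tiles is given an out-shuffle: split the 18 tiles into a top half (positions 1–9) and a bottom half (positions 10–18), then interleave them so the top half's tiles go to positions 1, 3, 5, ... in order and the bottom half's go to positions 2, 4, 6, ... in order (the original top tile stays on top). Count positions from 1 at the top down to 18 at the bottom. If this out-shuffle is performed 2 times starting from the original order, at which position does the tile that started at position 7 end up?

8

Track the tile's position through each out-shuffle:
7 → 13 → 8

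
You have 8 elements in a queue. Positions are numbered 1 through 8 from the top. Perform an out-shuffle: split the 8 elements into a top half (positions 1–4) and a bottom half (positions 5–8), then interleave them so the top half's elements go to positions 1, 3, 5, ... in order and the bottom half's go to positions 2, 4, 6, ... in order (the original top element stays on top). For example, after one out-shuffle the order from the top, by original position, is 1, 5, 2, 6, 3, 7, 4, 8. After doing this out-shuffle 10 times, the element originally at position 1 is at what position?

1

Position 1 is a fixed point of every out-shuffle, so the element never moves.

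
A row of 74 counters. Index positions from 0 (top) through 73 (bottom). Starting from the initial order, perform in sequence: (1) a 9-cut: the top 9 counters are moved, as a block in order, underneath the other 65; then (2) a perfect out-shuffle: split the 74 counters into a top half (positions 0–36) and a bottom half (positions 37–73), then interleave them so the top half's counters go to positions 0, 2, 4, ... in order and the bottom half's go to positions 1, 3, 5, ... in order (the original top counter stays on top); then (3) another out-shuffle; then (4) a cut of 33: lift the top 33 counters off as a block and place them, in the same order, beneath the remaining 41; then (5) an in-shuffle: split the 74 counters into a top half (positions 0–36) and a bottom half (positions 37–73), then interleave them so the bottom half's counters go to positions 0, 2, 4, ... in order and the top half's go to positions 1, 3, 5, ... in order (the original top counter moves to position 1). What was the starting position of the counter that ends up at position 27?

Undo the operations in reverse order, starting from position 27:
  undo op 5 (in-shuffle, from top half): 27 ← 13
  undo op 4 (cut 33): 13 ← 46
  undo op 3 (out-shuffle, from top half): 46 ← 23
  undo op 2 (out-shuffle, from bottom half): 23 ← 48
  undo op 1 (cut 9): 48 ← 57
So the counter at position 27 came from original position 57.

57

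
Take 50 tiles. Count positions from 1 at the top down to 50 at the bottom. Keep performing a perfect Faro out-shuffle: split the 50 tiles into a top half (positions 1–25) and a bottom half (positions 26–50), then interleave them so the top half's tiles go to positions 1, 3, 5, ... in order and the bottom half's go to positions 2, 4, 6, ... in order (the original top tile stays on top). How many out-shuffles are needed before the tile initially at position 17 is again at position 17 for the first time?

21

Follow position 17 under repeated out-shuffles:
17 → 33 → 16 → 31 → 12 → 23 → 45 → 40 → ... → 17 (length 21)
It first returns after 21 out-shuffles.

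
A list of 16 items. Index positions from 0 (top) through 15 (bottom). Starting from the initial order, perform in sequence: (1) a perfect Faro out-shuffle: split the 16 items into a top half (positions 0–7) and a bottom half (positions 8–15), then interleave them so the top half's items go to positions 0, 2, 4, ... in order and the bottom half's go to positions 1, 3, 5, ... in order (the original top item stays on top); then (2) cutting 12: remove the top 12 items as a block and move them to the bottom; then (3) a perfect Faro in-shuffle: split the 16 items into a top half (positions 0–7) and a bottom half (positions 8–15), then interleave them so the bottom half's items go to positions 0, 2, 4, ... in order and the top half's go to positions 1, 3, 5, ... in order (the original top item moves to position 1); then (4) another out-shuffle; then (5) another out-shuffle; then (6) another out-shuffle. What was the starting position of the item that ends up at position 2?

Undo the operations in reverse order, starting from position 2:
  undo op 6 (out-shuffle, from top half): 2 ← 1
  undo op 5 (out-shuffle, from bottom half): 1 ← 8
  undo op 4 (out-shuffle, from top half): 8 ← 4
  undo op 3 (in-shuffle, from bottom half): 4 ← 10
  undo op 2 (cut 12): 10 ← 6
  undo op 1 (out-shuffle, from top half): 6 ← 3
So the item at position 2 came from original position 3.

3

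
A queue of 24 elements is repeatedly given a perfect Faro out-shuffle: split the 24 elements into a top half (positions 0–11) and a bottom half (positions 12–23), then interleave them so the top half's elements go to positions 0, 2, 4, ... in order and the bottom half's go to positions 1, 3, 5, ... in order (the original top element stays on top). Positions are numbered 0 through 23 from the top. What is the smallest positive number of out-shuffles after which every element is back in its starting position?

11

The out-shuffle permutes the 24 positions with cycle lengths [1, 1, 11, 11].
Every element is home exactly when every cycle has completed a whole number of laps, i.e. after lcm(1, 11) = 11 out-shuffles.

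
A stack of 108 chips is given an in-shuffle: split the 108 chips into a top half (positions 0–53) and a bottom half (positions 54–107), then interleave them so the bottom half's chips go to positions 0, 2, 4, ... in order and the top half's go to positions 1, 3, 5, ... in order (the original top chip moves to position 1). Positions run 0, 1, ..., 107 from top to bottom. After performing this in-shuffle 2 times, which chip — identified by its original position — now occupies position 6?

28

Work backwards from position 6, undoing one in-shuffle at a time:
6 ← 57 ← 28
So the chip now at position 6 started at position 28.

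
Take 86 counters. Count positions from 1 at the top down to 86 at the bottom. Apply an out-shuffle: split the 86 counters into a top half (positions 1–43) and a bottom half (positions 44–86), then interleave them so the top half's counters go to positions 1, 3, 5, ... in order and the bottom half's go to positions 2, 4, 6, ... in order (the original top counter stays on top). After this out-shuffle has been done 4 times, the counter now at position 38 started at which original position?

83

Work backwards from position 38, undoing one out-shuffle at a time:
38 ← 62 ← 74 ← 80 ← 83
So the counter now at position 38 started at position 83.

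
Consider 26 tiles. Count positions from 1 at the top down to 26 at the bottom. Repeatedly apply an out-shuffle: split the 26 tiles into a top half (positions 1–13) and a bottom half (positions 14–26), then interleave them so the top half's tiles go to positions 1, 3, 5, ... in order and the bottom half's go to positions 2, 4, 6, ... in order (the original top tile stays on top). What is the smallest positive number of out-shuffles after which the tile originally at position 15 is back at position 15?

20

Follow position 15 under repeated out-shuffles:
15 → 4 → 7 → 13 → 25 → 24 → 22 → 18 → 10 → 19 → 12 → 23 → 20 → 14 → 2 → 3 → 5 → 9 → 17 → 8 → 15
It first returns after 20 out-shuffles.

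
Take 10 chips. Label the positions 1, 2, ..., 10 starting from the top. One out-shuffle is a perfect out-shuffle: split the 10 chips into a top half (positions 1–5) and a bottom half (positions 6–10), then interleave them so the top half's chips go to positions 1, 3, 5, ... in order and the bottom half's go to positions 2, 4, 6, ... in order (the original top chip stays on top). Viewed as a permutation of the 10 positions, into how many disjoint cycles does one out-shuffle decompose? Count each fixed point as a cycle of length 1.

Trace each unvisited position around until it returns:
(1) (2 3 5 9 8 6) (4 7) (10)
4 cycles in total.

4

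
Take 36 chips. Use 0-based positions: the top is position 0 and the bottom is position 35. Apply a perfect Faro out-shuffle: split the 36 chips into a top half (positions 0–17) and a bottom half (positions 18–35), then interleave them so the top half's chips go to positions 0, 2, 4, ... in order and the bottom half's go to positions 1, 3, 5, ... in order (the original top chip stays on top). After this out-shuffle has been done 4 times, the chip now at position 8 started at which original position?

18

Work backwards from position 8, undoing one out-shuffle at a time:
8 ← 4 ← 2 ← 1 ← 18
So the chip now at position 8 started at position 18.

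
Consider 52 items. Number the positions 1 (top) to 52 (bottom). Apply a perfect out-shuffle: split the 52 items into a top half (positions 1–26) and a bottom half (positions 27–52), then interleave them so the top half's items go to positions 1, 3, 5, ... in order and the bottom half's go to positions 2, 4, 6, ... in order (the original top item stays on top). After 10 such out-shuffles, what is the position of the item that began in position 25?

Track the item's position through each out-shuffle:
25 → 49 → 46 → 40 → 28 → 4 → 7 → 13 → 25 → 49 → 46

46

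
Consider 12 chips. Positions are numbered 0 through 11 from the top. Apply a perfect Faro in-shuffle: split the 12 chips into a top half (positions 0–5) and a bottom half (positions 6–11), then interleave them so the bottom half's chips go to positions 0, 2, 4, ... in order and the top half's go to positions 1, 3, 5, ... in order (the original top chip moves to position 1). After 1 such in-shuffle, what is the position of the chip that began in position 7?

Track the chip's position through each in-shuffle:
7 → 2

2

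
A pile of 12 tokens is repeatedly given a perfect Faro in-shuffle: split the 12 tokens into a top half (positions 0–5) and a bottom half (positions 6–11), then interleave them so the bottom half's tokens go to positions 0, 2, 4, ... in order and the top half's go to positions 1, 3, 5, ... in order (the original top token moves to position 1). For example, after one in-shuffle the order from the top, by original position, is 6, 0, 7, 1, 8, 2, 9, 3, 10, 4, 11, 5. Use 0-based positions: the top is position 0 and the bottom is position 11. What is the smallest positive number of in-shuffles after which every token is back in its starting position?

The in-shuffle permutes the 12 positions with cycle lengths [12].
Every token is home exactly when every cycle has completed a whole number of laps, i.e. after lcm(12) = 12 in-shuffles.

12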